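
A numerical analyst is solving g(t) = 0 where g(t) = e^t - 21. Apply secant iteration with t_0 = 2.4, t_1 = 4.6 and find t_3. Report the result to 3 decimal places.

2.805

g(2.4) = -9.97682, g(4.6) = 78.48432
t_2 = 4.60000 − 78.48432·(4.60000 − 2.40000) / (78.48432 − (-9.97682)) = 4.60000 − (172.66549)/(88.46114) = 2.64812
g(2.64812) = -6.87254
t_3 = 2.64812 − (-6.87254)·(2.64812 − 4.60000) / (-6.87254 − 78.48432) = 2.64812 − (13.41437)/(-85.35686) = 2.80528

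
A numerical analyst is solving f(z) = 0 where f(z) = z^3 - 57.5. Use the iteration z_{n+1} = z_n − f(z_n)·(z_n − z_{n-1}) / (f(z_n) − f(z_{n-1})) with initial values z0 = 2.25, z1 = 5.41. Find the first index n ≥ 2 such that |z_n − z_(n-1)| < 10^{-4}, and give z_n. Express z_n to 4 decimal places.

n = 7, z_n = 3.8597

f(2.25) = -46.109375, f(5.41) = 100.840421
z2 = 5.410000 − 100.840421·(3.160000)/(146.949796) = 3.241533;  |Δ| = 2.168467
f(3.241533) = -23.439463
z3 = 3.241533 − (-23.439463)·(-2.168467)/(-124.279884) = 3.650511;  |Δ| = 0.408978
f(3.650511) = -8.852449
z4 = 3.650511 − (-8.852449)·(0.408978)/(14.587015) = 3.898708;  |Δ| = 0.248197
f(3.898708) = 1.760067
z5 = 3.898708 − 1.760067·(0.248197)/(10.612515) = 3.857545;  |Δ| = 0.041163
f(3.857545) = -0.097210
z6 = 3.857545 − (-0.097210)·(-0.041163)/(-1.857277) = 3.859699;  |Δ| = 0.002154
f(3.859699) = -0.000976
z7 = 3.859699 − (-0.000976)·(0.002154)/(0.096234) = 3.859721;  |Δ| = 0.000022
|z7 − z6| = 0.000022 < 10^{-4}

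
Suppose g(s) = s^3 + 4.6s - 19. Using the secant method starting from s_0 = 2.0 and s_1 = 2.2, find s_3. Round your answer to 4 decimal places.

2.1043

g(2.0) = -1.800000, g(2.2) = 1.768000
s_2 = 2.200000 − 1.768000·(2.200000 − 2.000000) / (1.768000 − (-1.800000)) = 2.200000 − (0.353600)/(3.568000) = 2.100897
g(2.100897) = -0.063004
s_3 = 2.100897 − (-0.063004)·(2.100897 − 2.200000) / (-0.063004 − 1.768000) = 2.100897 − (0.006244)/(-1.831004) = 2.104307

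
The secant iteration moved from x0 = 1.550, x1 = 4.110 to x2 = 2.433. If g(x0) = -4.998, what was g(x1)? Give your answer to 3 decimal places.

The secant line through (1.550, -4.998) and (4.110, g(x1)) crosses zero at x2 = 2.433.
So (1.550, -4.998), (4.110, g(x1)), (2.433, 0) are collinear:
g(x1) = -4.998 · (4.110 − 2.433) / (1.550 − 2.433) = -4.998 · (1.67700)/(-0.88300) = 9.49224

9.492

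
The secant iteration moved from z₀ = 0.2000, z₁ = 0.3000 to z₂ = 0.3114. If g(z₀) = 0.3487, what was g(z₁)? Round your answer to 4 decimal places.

0.0357

The secant line through (0.2000, 0.3487) and (0.3000, g(z₁)) crosses zero at z₂ = 0.3114.
So (0.2000, 0.3487), (0.3000, g(z₁)), (0.3114, 0) are collinear:
g(z₁) = 0.3487 · (0.3000 − 0.3114) / (0.2000 − 0.3114) = 0.3487 · (-0.011400)/(-0.111400) = 0.035684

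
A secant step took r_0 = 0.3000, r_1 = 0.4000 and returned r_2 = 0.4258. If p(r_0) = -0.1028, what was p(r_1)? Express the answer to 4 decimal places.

-0.0211

The secant line through (0.3000, -0.1028) and (0.4000, p(r_1)) crosses zero at r_2 = 0.4258.
So (0.3000, -0.1028), (0.4000, p(r_1)), (0.4258, 0) are collinear:
p(r_1) = -0.1028 · (0.4000 − 0.4258) / (0.3000 − 0.4258) = -0.1028 · (-0.025800)/(-0.125800) = -0.021083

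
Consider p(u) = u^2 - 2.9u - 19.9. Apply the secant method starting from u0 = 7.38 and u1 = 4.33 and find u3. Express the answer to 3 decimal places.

p(7.38) = 13.16240, p(4.33) = -13.70810
u2 = 4.33000 − (-13.70810)·(4.33000 − 7.38000) / (-13.70810 − 13.16240) = 4.33000 − (41.80970)/(-26.87050) = 5.88597
p(5.88597) = -2.32467
u3 = 5.88597 − (-2.32467)·(5.88597 − 4.33000) / (-2.32467 − (-13.70810)) = 5.88597 − (-3.61711)/(11.38343) = 6.20372

6.204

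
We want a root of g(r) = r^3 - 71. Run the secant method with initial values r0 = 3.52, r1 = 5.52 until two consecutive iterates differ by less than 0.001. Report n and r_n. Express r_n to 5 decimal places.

g(3.52) = -27.3857920, g(5.52) = 97.1966080
r2 = 5.5200000 − 97.1966080·(2.0000000)/(124.5824000) = 3.9596414;  |Δ| = 1.5603586
g(3.9596414) = -8.9177315
r3 = 3.9596414 − (-8.9177315)·(-1.5603586)/(-106.1143395) = 4.0907722;  |Δ| = 0.1311308
g(4.0907722) = -2.5433098
r4 = 4.0907722 − (-2.5433098)·(0.1311308)/(6.3744217) = 4.1430917;  |Δ| = 0.0523195
g(4.1430917) = 0.1170335
r5 = 4.1430917 − 0.1170335·(0.0523195)/(2.6603433) = 4.1407901;  |Δ| = 0.0023016
g(4.1407901) = -0.0014246
r6 = 4.1407901 − (-0.0014246)·(-0.0023016)/(-0.1184581) = 4.1408177;  |Δ| = 0.0000277
|r6 − r5| = 0.0000277 < 0.001

n = 6, r_n = 4.14082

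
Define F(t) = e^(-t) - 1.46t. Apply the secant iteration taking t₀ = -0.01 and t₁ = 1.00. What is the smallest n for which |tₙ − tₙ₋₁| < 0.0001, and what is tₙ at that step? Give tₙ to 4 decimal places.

n = 5, tₙ = 0.4408

F(-0.01) = 1.024650, F(1.00) = -1.092121
t₂ = 1.000000 − (-1.092121)·(1.010000)/(-2.116771) = 0.478904;  |Δ| = 0.521096
F(0.478904) = -0.079737
t₃ = 0.478904 − (-0.079737)·(-0.521096)/(1.012384) = 0.437861;  |Δ| = 0.041042
F(0.437861) = 0.006138
t₄ = 0.437861 − 0.006138·(-0.041042)/(0.085875) = 0.440795;  |Δ| = 0.002934
F(0.440795) = -0.000036
t₅ = 0.440795 − (-0.000036)·(0.002934)/(-0.006174) = 0.440778;  |Δ| = 0.000017
|t₅ − t₄| = 0.000017 < 0.0001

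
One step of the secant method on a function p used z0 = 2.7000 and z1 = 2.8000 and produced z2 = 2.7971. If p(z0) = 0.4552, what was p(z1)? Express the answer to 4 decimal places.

-0.0136

The secant line through (2.7000, 0.4552) and (2.8000, p(z1)) crosses zero at z2 = 2.7971.
So (2.7000, 0.4552), (2.8000, p(z1)), (2.7971, 0) are collinear:
p(z1) = 0.4552 · (2.8000 − 2.7971) / (2.7000 − 2.7971) = 0.4552 · (0.002900)/(-0.097100) = -0.013595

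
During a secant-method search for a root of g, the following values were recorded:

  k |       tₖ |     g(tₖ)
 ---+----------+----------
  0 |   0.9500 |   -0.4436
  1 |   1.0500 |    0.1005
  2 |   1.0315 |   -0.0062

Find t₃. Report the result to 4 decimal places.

t₃ = 1.0315 − (-0.0062)·(1.0315 − 1.0500) / (-0.0062 − 0.1005)
   = 1.0315 − (0.000115)/(-0.106700) = 1.032575

1.0326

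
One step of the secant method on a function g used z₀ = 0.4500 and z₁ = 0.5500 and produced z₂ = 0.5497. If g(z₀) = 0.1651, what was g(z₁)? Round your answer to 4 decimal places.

The secant line through (0.4500, 0.1651) and (0.5500, g(z₁)) crosses zero at z₂ = 0.5497.
So (0.4500, 0.1651), (0.5500, g(z₁)), (0.5497, 0) are collinear:
g(z₁) = 0.1651 · (0.5500 − 0.5497) / (0.4500 − 0.5497) = 0.1651 · (0.000300)/(-0.099700) = -0.000497

-0.0005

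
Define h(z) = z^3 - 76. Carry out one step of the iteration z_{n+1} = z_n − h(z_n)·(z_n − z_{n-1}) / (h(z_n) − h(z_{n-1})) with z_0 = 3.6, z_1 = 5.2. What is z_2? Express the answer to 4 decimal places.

4.0997

h(3.6) = -29.344000, h(5.2) = 64.608000
z_2 = 5.200000 − 64.608000·(5.200000 − 3.600000) / (64.608000 − (-29.344000)) = 5.200000 − (103.372800)/(93.952000) = 4.099728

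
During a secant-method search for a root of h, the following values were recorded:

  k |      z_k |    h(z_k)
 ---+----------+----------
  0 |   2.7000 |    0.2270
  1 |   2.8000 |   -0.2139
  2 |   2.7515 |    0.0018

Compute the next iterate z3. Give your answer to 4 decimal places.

z3 = 2.7515 − 0.0018·(2.7515 − 2.8000) / (0.0018 − (-0.2139))
   = 2.7515 − (-0.000087)/(0.215700) = 2.751905

2.7519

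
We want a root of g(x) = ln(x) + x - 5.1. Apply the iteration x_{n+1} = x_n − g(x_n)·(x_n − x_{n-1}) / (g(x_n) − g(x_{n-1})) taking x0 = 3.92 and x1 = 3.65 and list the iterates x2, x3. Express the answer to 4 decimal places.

3.7728, 3.7723

g(3.92) = 0.186092, g(3.65) = -0.155273
x2 = 3.650000 − (-0.155273)·(3.650000 − 3.920000) / (-0.155273 − 0.186092) = 3.650000 − (0.041924)/(-0.341364) = 3.772812
g(3.772812) = 0.000633
x3 = 3.772812 − 0.000633·(3.772812 − 3.650000) / (0.000633 − (-0.155273)) = 3.772812 − (0.000078)/(0.155905) = 3.772314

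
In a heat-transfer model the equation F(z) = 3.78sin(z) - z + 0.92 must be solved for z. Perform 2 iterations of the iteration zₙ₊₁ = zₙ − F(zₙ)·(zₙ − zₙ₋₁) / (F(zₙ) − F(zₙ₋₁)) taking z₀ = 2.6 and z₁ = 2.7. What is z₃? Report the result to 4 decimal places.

2.6625

F(2.6) = 0.268595, F(2.7) = -0.164504
z₂ = 2.700000 − (-0.164504)·(2.700000 − 2.600000) / (-0.164504 − 0.268595) = 2.700000 − (-0.016450)/(-0.433099) = 2.662017
F(2.662017) = 0.002085
z₃ = 2.662017 − 0.002085·(2.662017 − 2.700000) / (0.002085 − (-0.164504)) = 2.662017 − (-0.000079)/(0.166589) = 2.662492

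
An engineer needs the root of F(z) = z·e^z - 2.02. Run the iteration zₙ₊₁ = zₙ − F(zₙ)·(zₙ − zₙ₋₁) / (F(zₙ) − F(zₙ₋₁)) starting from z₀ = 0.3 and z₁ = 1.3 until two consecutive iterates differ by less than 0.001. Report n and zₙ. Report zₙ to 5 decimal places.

n = 6, zₙ = 0.85719

F(0.3) = -1.6150424, F(1.3) = 2.7500857
z₂ = 1.3000000 − 2.7500857·(1.0000000)/(4.3651280) = 0.6699874;  |Δ| = 0.6300126
F(0.6699874) = -0.7107021
z₃ = 0.6699874 − (-0.7107021)·(-0.6300126)/(-3.4607878) = 0.7993658;  |Δ| = 0.1293784
F(0.7993658) = -0.2421065
z₄ = 0.7993658 − (-0.2421065)·(0.1293784)/(0.4685956) = 0.8662110;  |Δ| = 0.0668452
F(0.8662110) = 0.0397492
z₅ = 0.8662110 − 0.0397492·(0.0668452)/(0.2818557) = 0.8567840;  |Δ| = 0.0094270
F(0.8567840) = -0.0017826
z₆ = 0.8567840 − (-0.0017826)·(-0.0094270)/(-0.0415319) = 0.8571887;  |Δ| = 0.0004046
|z₆ − z₅| = 0.0004046 < 0.001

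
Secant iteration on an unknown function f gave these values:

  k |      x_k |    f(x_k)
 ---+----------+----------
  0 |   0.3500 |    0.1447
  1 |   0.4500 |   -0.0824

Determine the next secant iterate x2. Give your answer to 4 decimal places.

x2 = 0.4500 − (-0.0824)·(0.4500 − 0.3500) / (-0.0824 − 0.1447)
   = 0.4500 − (-0.008240)/(-0.227100) = 0.413716

0.4137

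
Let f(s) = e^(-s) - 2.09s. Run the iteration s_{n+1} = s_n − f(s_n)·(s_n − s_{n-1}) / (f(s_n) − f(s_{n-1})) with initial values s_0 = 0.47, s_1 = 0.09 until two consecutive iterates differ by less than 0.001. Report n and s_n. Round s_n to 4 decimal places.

f(0.47) = -0.357298, f(0.09) = 0.725831
s_2 = 0.090000 − 0.725831·(-0.380000)/(1.083129) = 0.344647;  |Δ| = 0.254647
f(0.344647) = -0.011843
s_3 = 0.344647 − (-0.011843)·(0.254647)/(-0.737674) = 0.340559;  |Δ| = 0.004088
f(0.340559) = -0.000396
s_4 = 0.340559 − (-0.000396)·(-0.004088)/(0.011446) = 0.340418;  |Δ| = 0.000142
|s_4 − s_3| = 0.000142 < 0.001

n = 4, s_n = 0.3404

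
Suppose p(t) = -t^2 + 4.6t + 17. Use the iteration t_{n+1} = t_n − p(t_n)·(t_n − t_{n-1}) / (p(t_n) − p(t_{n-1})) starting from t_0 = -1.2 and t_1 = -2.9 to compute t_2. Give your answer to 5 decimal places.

-2.35402

p(-1.2) = 10.0400000, p(-2.9) = -4.7500000
t_2 = -2.9000000 − (-4.7500000)·(-2.9000000 − (-1.2000000)) / (-4.7500000 − 10.0400000) = -2.9000000 − (8.0750000)/(-14.7900000) = -2.3540230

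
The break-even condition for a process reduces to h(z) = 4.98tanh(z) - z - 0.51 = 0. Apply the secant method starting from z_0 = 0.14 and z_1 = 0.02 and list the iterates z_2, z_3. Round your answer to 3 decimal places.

0.129, 0.129

h(0.14) = 0.04268, h(0.02) = -0.43041
z_2 = 0.02000 − (-0.43041)·(0.02000 − 0.14000) / (-0.43041 − 0.04268) = 0.02000 − (0.05165)/(-0.47309) = 0.12917
h(0.12917) = 0.00056
z_3 = 0.12917 − 0.00056·(0.12917 − 0.02000) / (0.00056 − (-0.43041)) = 0.12917 − (0.00006)/(0.43097) = 0.12903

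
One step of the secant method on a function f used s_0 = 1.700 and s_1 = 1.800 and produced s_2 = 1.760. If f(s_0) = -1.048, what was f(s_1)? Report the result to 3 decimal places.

0.699

The secant line through (1.700, -1.048) and (1.800, f(s_1)) crosses zero at s_2 = 1.760.
So (1.700, -1.048), (1.800, f(s_1)), (1.760, 0) are collinear:
f(s_1) = -1.048 · (1.800 − 1.760) / (1.700 − 1.760) = -1.048 · (0.04000)/(-0.06000) = 0.69867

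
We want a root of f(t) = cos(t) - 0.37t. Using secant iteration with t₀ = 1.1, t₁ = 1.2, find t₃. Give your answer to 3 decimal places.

f(1.1) = 0.04660, f(1.2) = -0.08164
t₂ = 1.20000 − (-0.08164)·(1.20000 − 1.10000) / (-0.08164 − 0.04660) = 1.20000 − (-0.00816)/(-0.12824) = 1.13634
f(1.13634) = 0.00048
t₃ = 1.13634 − 0.00048·(1.13634 − 1.20000) / (0.00048 − (-0.08164)) = 1.13634 − (-0.00003)/(0.08212) = 1.13671

1.137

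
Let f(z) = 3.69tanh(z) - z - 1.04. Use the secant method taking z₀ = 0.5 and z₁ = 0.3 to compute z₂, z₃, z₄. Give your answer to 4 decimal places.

f(0.5) = 0.165212, f(0.3) = -0.265056
z₂ = 0.300000 − (-0.265056)·(0.300000 − 0.500000) / (-0.265056 − 0.165212) = 0.300000 − (0.053011)/(-0.430269) = 0.423205
f(0.423205) = 0.011419
z₃ = 0.423205 − 0.011419·(0.423205 − 0.300000) / (0.011419 − (-0.265056)) = 0.423205 − (0.001407)/(0.276475) = 0.418116
f(0.418116) = 0.000697
z₄ = 0.418116 − 0.000697·(0.418116 − 0.423205) / (0.000697 − 0.011419) = 0.418116 − (-0.000004)/(-0.010722) = 0.417786

0.4232, 0.4181, 0.4178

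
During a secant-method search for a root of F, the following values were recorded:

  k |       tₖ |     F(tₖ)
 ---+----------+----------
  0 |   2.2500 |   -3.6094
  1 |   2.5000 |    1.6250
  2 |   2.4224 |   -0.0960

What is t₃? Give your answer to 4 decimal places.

t₃ = 2.4224 − (-0.0960)·(2.4224 − 2.5000) / (-0.0960 − 1.6250)
   = 2.4224 − (0.007450)/(-1.721000) = 2.426729

2.4267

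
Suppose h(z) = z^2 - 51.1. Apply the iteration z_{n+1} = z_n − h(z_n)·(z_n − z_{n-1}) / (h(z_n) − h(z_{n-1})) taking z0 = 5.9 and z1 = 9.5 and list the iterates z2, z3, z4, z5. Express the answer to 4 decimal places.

h(5.9) = -16.290000, h(9.5) = 39.150000
z2 = 9.500000 − 39.150000·(9.500000 − 5.900000) / (39.150000 − (-16.290000)) = 9.500000 − (140.940000)/(55.440000) = 6.957792
h(6.957792) = -2.689128
z3 = 6.957792 − (-2.689128)·(6.957792 − 9.500000) / (-2.689128 − 39.150000) = 6.957792 − (6.836321)/(-41.839128) = 7.121188
h(7.121188) = -0.388687
z4 = 7.121188 − (-0.388687)·(7.121188 − 6.957792) / (-0.388687 − (-2.689128)) = 7.121188 − (-0.063510)/(2.300441) = 7.148795
h(7.148795) = 0.005273
z5 = 7.148795 − 0.005273·(7.148795 − 7.121188) / (0.005273 − (-0.388687)) = 7.148795 − (0.000146)/(0.393960) = 7.148426

6.9578, 7.1212, 7.1488, 7.1484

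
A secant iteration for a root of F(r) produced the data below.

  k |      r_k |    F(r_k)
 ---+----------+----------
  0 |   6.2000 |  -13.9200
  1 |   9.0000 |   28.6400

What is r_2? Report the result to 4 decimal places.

7.1158

r_2 = 9.0000 − 28.6400·(9.0000 − 6.2000) / (28.6400 − (-13.9200))
   = 9.0000 − (80.192000)/(42.560000) = 7.115789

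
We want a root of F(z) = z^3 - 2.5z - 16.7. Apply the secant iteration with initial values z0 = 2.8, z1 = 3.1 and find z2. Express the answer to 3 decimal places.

2.874

F(2.8) = -1.74800, F(3.1) = 5.34100
z2 = 3.10000 − 5.34100·(3.10000 − 2.80000) / (5.34100 − (-1.74800)) = 3.10000 − (1.60230)/(7.08900) = 2.87397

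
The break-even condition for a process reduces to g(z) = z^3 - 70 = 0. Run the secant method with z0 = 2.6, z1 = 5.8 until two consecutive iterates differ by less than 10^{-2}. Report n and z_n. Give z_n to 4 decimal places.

g(2.6) = -52.424000, g(5.8) = 125.112000
z2 = 5.800000 − 125.112000·(3.200000)/(177.536000) = 3.544917;  |Δ| = 2.255083
g(3.544917) = -25.453022
z3 = 3.544917 − (-25.453022)·(-2.255083)/(-150.565022) = 3.926139;  |Δ| = 0.381222
g(3.926139) = -9.480269
z4 = 3.926139 − (-9.480269)·(0.381222)/(15.972753) = 4.152405;  |Δ| = 0.226266
g(4.152405) = 1.597686
z5 = 4.152405 − 1.597686·(0.226266)/(11.077955) = 4.119772;  |Δ| = 0.032633
g(4.119772) = -0.077078
z6 = 4.119772 − (-0.077078)·(-0.032633)/(-1.674764) = 4.121274;  |Δ| = 0.001502
|z6 − z5| = 0.001502 < 10^{-2}

n = 6, z_n = 4.1213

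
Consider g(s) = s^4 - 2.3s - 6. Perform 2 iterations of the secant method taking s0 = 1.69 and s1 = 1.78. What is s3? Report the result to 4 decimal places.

1.7827

g(1.69) = -1.729693, g(1.78) = -0.055241
s2 = 1.780000 − (-0.055241)·(1.780000 − 1.690000) / (-0.055241 − (-1.729693)) = 1.780000 − (-0.004972)/(1.674451) = 1.782969
g(1.782969) = 0.005079
s3 = 1.782969 − 0.005079·(1.782969 − 1.780000) / (0.005079 − (-0.055241)) = 1.782969 − (0.000015)/(0.060320) = 1.782719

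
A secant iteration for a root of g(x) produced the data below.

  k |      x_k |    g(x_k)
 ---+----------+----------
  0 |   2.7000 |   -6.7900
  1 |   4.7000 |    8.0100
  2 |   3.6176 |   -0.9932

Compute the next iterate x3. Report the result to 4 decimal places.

3.7370

x3 = 3.6176 − (-0.9932)·(3.6176 − 4.7000) / (-0.9932 − 8.0100)
   = 3.6176 − (1.075040)/(-9.003200) = 3.737006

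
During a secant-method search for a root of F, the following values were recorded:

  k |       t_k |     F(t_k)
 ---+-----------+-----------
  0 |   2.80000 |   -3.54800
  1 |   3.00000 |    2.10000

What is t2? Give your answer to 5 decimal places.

2.92564

t2 = 3.00000 − 2.10000·(3.00000 − 2.80000) / (2.10000 − (-3.54800))
   = 3.00000 − (0.4200000)/(5.6480000) = 2.9256374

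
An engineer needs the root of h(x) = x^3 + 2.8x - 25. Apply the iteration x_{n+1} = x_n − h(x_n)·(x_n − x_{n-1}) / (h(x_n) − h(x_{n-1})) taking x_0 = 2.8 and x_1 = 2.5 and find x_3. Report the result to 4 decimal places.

h(2.8) = 4.792000, h(2.5) = -2.375000
x_2 = 2.500000 − (-2.375000)·(2.500000 − 2.800000) / (-2.375000 − 4.792000) = 2.500000 − (0.712500)/(-7.167000) = 2.599414
h(2.599414) = -0.157523
x_3 = 2.599414 − (-0.157523)·(2.599414 − 2.500000) / (-0.157523 − (-2.375000)) = 2.599414 − (-0.015660)/(2.217477) = 2.606476

2.6065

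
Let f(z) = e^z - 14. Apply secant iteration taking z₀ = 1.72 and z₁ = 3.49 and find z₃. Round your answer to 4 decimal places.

2.4972

f(1.72) = -8.415472, f(3.49) = 18.785948
z₂ = 3.490000 − 18.785948·(3.490000 − 1.720000) / (18.785948 − (-8.415472)) = 3.490000 − (33.251127)/(27.201419) = 2.267596
f(2.267596) = -4.343842
z₃ = 2.267596 − (-4.343842)·(2.267596 − 3.490000) / (-4.343842 − 18.785948) = 2.267596 − (5.309930)/(-23.129790) = 2.497167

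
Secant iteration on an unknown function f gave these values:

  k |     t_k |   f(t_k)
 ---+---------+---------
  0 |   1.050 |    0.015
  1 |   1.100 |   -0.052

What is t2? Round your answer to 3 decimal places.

t2 = 1.100 − (-0.052)·(1.100 − 1.050) / (-0.052 − 0.015)
   = 1.100 − (-0.00260)/(-0.06700) = 1.06119

1.061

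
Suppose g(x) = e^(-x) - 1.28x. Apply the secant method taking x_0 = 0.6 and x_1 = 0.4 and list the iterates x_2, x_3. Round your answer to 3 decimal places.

g(0.6) = -0.21919, g(0.4) = 0.15832
x_2 = 0.40000 − 0.15832·(0.40000 − 0.60000) / (0.15832 − (-0.21919)) = 0.40000 − (-0.03166)/(0.37751) = 0.48388
g(0.48388) = -0.00297
x_3 = 0.48388 − (-0.00297)·(0.48388 − 0.40000) / (-0.00297 − 0.15832) = 0.48388 − (-0.00025)/(-0.16129) = 0.48233

0.484, 0.482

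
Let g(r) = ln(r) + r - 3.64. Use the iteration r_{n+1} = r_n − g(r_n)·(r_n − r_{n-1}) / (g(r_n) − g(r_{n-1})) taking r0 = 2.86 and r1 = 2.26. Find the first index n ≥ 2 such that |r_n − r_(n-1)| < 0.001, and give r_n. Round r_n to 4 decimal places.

n = 4, r_n = 2.6612

g(2.86) = 0.270822, g(2.26) = -0.564635
r2 = 2.260000 − (-0.564635)·(-0.600000)/(-0.835457) = 2.665504;  |Δ| = 0.405504
g(2.665504) = 0.005897
r3 = 2.665504 − 0.005897·(0.405504)/(0.570532) = 2.661313;  |Δ| = 0.004191
g(2.661313) = 0.000132
r4 = 2.661313 − 0.000132·(-0.004191)/(-0.005765) = 2.661217;  |Δ| = 0.000096
|r4 − r3| = 0.000096 < 0.001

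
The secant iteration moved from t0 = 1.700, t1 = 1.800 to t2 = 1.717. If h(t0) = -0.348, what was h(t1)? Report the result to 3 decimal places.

The secant line through (1.700, -0.348) and (1.800, h(t1)) crosses zero at t2 = 1.717.
So (1.700, -0.348), (1.800, h(t1)), (1.717, 0) are collinear:
h(t1) = -0.348 · (1.800 − 1.717) / (1.700 − 1.717) = -0.348 · (0.08300)/(-0.01700) = 1.69906

1.699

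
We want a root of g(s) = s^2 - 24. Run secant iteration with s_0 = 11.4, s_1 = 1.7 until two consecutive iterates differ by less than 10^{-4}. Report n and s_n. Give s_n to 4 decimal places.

n = 8, s_n = 4.8990

g(11.4) = 105.960000, g(1.7) = -21.110000
s_2 = 1.700000 − (-21.110000)·(-9.700000)/(-127.070000) = 3.311450;  |Δ| = 1.611450
g(3.311450) = -13.034296
s_3 = 3.311450 − (-13.034296)·(1.611450)/(8.075704) = 5.912353;  |Δ| = 2.600903
g(5.912353) = 10.955923
s_4 = 5.912353 − 10.955923·(2.600903)/(23.990219) = 4.724565;  |Δ| = 1.187788
g(4.724565) = -1.678481
s_5 = 4.724565 − (-1.678481)·(-1.187788)/(-12.634404) = 4.882363;  |Δ| = 0.157798
g(4.882363) = -0.162530
s_6 = 4.882363 − (-0.162530)·(0.157798)/(1.515951) = 4.899281;  |Δ| = 0.016918
g(4.899281) = 0.002956
s_7 = 4.899281 − 0.002956·(0.016918)/(0.165486) = 4.898979;  |Δ| = 0.000302
g(4.898979) = -0.000005
s_8 = 4.898979 − (-0.000005)·(-0.000302)/(-0.002961) = 4.898979;  |Δ| = 0.000001
|s_8 − s_7| = 0.000001 < 10^{-4}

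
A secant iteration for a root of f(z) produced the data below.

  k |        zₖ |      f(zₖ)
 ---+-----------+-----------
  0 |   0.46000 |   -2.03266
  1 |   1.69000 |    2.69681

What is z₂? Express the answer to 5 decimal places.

0.98864

z₂ = 1.69000 − 2.69681·(1.69000 − 0.46000) / (2.69681 − (-2.03266))
   = 1.69000 − (3.3170763)/(4.7294700) = 0.9886368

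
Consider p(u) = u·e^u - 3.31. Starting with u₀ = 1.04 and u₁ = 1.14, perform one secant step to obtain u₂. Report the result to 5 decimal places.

1.09909

p(1.04) = -0.3676143, p(1.14) = 0.2545159
u₂ = 1.1400000 − 0.2545159·(1.1400000 − 1.0400000) / (0.2545159 − (-0.3676143)) = 1.1400000 − (0.0254516)/(0.6221302) = 1.0990896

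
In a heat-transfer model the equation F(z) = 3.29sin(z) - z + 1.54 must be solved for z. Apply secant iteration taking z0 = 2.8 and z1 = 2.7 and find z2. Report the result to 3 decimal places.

F(2.8) = -0.15789, F(2.7) = 0.24608
z2 = 2.70000 − 0.24608·(2.70000 − 2.80000) / (0.24608 − (-0.15789)) = 2.70000 − (-0.02461)/(0.40397) = 2.76092

2.761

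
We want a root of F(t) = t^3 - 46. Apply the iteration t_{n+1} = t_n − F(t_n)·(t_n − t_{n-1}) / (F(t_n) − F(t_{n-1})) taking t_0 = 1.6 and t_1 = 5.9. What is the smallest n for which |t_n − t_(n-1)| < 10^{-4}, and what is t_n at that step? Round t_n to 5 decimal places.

n = 8, t_n = 3.58305

F(1.6) = -41.9040000, F(5.9) = 159.3790000
t_2 = 5.9000000 − 159.3790000·(4.3000000)/(201.2830000) = 2.4951933;  |Δ| = 3.4048067
F(2.4951933) = -30.4649518
t_3 = 2.4951933 − (-30.4649518)·(-3.4048067)/(-189.8439518) = 3.0415751;  |Δ| = 0.5463818
F(3.0415751) = -17.8618444
t_4 = 3.0415751 − (-17.8618444)·(0.5463818)/(12.6031074) = 3.8159385;  |Δ| = 0.7743635
F(3.8159385) = 9.5653579
t_5 = 3.8159385 − 9.5653579·(0.7743635)/(27.4272023) = 3.5458759;  |Δ| = 0.2700627
F(3.5458759) = -1.4168669
t_6 = 3.5458759 − (-1.4168669)·(-0.2700627)/(-10.9822248) = 3.5807179;  |Δ| = 0.0348420
F(3.5807179) = -0.0896802
t_7 = 3.5807179 − (-0.0896802)·(0.0348420)/(1.3271867) = 3.5830722;  |Δ| = 0.0023543
F(3.5830722) = 0.0009379
t_8 = 3.5830722 − 0.0009379·(0.0023543)/(0.0906181) = 3.5830479;  |Δ| = 0.0000244
|t_8 − t_7| = 0.0000244 < 10^{-4}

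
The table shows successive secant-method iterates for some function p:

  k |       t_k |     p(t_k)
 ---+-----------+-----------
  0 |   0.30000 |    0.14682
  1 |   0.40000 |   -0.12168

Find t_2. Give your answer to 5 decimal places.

0.35468

t_2 = 0.40000 − (-0.12168)·(0.40000 − 0.30000) / (-0.12168 − 0.14682)
   = 0.40000 − (-0.0121680)/(-0.2685000) = 0.3546816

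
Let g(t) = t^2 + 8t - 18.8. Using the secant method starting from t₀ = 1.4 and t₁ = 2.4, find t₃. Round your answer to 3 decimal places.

1.898

g(1.4) = -5.64000, g(2.4) = 6.16000
t₂ = 2.40000 − 6.16000·(2.40000 − 1.40000) / (6.16000 − (-5.64000)) = 2.40000 − (6.16000)/(11.80000) = 1.87797
g(1.87797) = -0.24951
t₃ = 1.87797 − (-0.24951)·(1.87797 − 2.40000) / (-0.24951 − 6.16000) = 1.87797 − (0.13026)/(-6.40951) = 1.89829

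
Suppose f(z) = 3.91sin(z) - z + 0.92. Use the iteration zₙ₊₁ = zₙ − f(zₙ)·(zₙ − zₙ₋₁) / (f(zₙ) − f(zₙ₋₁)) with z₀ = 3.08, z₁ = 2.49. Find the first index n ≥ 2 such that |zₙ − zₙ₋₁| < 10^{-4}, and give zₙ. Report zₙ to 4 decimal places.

n = 5, zₙ = 2.6759

f(3.08) = -1.919325, f(2.49) = 0.801233
z₂ = 2.490000 − 0.801233·(-0.590000)/(2.720558) = 2.663761;  |Δ| = 0.173761
f(2.663761) = 0.054270
z₃ = 2.663761 − 0.054270·(0.173761)/(-0.746963) = 2.676386;  |Δ| = 0.012624
f(2.676386) = -0.002330
z₄ = 2.676386 − (-0.002330)·(0.012624)/(-0.056600) = 2.675866;  |Δ| = 0.000520
f(2.675866) = 0.000006
z₅ = 2.675866 − 0.000006·(-0.000520)/(0.002335) = 2.675867;  |Δ| = 0.000001
|z₅ − z₄| = 0.000001 < 10^{-4}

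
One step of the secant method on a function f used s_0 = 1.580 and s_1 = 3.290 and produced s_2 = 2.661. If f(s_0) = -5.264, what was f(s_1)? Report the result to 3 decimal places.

The secant line through (1.580, -5.264) and (3.290, f(s_1)) crosses zero at s_2 = 2.661.
So (1.580, -5.264), (3.290, f(s_1)), (2.661, 0) are collinear:
f(s_1) = -5.264 · (3.290 − 2.661) / (1.580 − 2.661) = -5.264 · (0.62900)/(-1.08100) = 3.06296

3.063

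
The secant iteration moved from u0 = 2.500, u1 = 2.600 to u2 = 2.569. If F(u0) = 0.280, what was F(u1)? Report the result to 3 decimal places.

The secant line through (2.500, 0.280) and (2.600, F(u1)) crosses zero at u2 = 2.569.
So (2.500, 0.280), (2.600, F(u1)), (2.569, 0) are collinear:
F(u1) = 0.280 · (2.600 − 2.569) / (2.500 − 2.569) = 0.280 · (0.03100)/(-0.06900) = -0.12580

-0.126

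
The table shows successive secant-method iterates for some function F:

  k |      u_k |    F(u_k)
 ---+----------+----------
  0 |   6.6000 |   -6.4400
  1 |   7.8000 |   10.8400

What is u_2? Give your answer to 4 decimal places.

7.0472

u_2 = 7.8000 − 10.8400·(7.8000 − 6.6000) / (10.8400 − (-6.4400))
   = 7.8000 − (13.008000)/(17.280000) = 7.047222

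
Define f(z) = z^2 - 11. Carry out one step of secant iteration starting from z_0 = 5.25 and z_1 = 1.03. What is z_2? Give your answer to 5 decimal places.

f(5.25) = 16.5625000, f(1.03) = -9.9391000
z_2 = 1.0300000 − (-9.9391000)·(1.0300000 − 5.2500000) / (-9.9391000 − 16.5625000) = 1.0300000 − (41.9430020)/(-26.5016000) = 2.6126592

2.61266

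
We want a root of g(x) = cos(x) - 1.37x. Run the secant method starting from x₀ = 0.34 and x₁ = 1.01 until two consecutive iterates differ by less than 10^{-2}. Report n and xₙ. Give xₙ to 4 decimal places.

g(0.34) = 0.476955, g(1.01) = -0.851839
x₂ = 1.010000 − (-0.851839)·(0.670000)/(-1.328794) = 0.580488;  |Δ| = 0.429512
g(0.580488) = 0.040926
x₃ = 0.580488 − 0.040926·(-0.429512)/(0.892765) = 0.600178;  |Δ| = 0.019689
g(0.600178) = 0.002991
x₄ = 0.600178 − 0.002991·(0.019689)/(-0.037934) = 0.601731;  |Δ| = 0.001553
|x₄ − x₃| = 0.001553 < 10^{-2}

n = 4, xₙ = 0.6017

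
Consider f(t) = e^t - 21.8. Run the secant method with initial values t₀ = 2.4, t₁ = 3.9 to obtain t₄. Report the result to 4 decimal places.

f(2.4) = -10.776824, f(3.9) = 27.602449
t₂ = 3.900000 − 27.602449·(3.900000 − 2.400000) / (27.602449 − (-10.776824)) = 3.900000 − (41.403674)/(38.379273) = 2.821197
f(2.821197) = -5.003055
t₃ = 2.821197 − (-5.003055)·(2.821197 − 3.900000) / (-5.003055 − 27.602449) = 2.821197 − (5.397311)/(-32.605504) = 2.986731
f(2.986731) = -1.979223
t₄ = 2.986731 − (-1.979223)·(2.986731 − 2.821197) / (-1.979223 − (-5.003055)) = 2.986731 − (-0.327628)/(3.023832) = 3.095079

3.0951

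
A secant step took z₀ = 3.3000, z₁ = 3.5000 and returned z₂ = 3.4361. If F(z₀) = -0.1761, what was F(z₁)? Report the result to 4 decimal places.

The secant line through (3.3000, -0.1761) and (3.5000, F(z₁)) crosses zero at z₂ = 3.4361.
So (3.3000, -0.1761), (3.5000, F(z₁)), (3.4361, 0) are collinear:
F(z₁) = -0.1761 · (3.5000 − 3.4361) / (3.3000 − 3.4361) = -0.1761 · (0.063900)/(-0.136100) = 0.082680

0.0827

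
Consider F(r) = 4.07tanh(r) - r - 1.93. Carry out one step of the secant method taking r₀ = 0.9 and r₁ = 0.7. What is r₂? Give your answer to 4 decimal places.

F(0.9) = 0.085332, F(0.7) = -0.170223
r₂ = 0.700000 − (-0.170223)·(0.700000 − 0.900000) / (-0.170223 − 0.085332) = 0.700000 − (0.034045)/(-0.255555) = 0.833218

0.8332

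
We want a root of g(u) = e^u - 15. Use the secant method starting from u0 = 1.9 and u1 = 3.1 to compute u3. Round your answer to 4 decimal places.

g(1.9) = -8.314106, g(3.1) = 7.197951
u2 = 3.100000 − 7.197951·(3.100000 − 1.900000) / (7.197951 − (-8.314106)) = 3.100000 − (8.637542)/(15.512057) = 2.543172
g(2.543172) = -2.280040
u3 = 2.543172 − (-2.280040)·(2.543172 − 3.100000) / (-2.280040 − 7.197951) = 2.543172 − (1.269589)/(-9.477992) = 2.677124

2.6771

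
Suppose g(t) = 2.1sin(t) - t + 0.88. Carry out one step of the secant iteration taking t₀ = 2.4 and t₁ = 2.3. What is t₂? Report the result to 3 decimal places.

2.359

g(2.4) = -0.10153, g(2.3) = 0.14598
t₂ = 2.30000 − 0.14598·(2.30000 − 2.40000) / (0.14598 − (-0.10153)) = 2.30000 − (-0.01460)/(0.24751) = 2.35898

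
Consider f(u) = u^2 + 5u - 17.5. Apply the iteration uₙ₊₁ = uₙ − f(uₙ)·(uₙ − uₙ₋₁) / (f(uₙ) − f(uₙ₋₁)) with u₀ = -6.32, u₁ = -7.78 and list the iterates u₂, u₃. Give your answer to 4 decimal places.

f(-6.32) = -9.157600, f(-7.78) = 4.128400
u₂ = -7.780000 − 4.128400·(-7.780000 − (-6.320000)) / (4.128400 − (-9.157600)) = -7.780000 − (-6.027464)/(13.286000) = -7.326330
f(-7.326330) = -0.456542
u₃ = -7.326330 − (-0.456542)·(-7.326330 − (-7.780000)) / (-0.456542 − 4.128400) = -7.326330 − (-0.207120)/(-4.584942) = -7.371504

-7.3263, -7.3715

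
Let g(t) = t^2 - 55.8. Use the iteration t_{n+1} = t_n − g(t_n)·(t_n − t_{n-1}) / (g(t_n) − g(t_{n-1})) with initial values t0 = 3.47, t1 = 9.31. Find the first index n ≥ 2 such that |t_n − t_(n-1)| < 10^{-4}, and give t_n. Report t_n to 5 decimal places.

n = 6, t_n = 7.46994

g(3.47) = -43.7591000, g(9.31) = 30.8761000
t2 = 9.3100000 − 30.8761000·(5.8400000)/(74.6352000) = 6.8940297;  |Δ| = 2.4159703
g(6.8940297) = -8.2723540
t3 = 6.8940297 − (-8.2723540)·(-2.4159703)/(-39.1484540) = 7.4045419;  |Δ| = 0.5105121
g(7.4045419) = -0.9727595
t4 = 7.4045419 − (-0.9727595)·(0.5105121)/(7.2995945) = 7.4725738;  |Δ| = 0.0680319
g(7.4725738) = 0.0393595
t5 = 7.4725738 − 0.0393595·(0.0680319)/(1.0121190) = 7.4699282;  |Δ| = 0.0026456
g(7.4699282) = -0.0001730
t6 = 7.4699282 − (-0.0001730)·(-0.0026456)/(-0.0395325) = 7.4699398;  |Δ| = 0.0000116
|t6 − t5| = 0.0000116 < 10^{-4}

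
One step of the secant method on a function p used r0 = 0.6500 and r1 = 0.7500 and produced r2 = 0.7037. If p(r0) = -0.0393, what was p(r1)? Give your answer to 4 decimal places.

0.0339

The secant line through (0.6500, -0.0393) and (0.7500, p(r1)) crosses zero at r2 = 0.7037.
So (0.6500, -0.0393), (0.7500, p(r1)), (0.7037, 0) are collinear:
p(r1) = -0.0393 · (0.7500 − 0.7037) / (0.6500 − 0.7037) = -0.0393 · (0.046300)/(-0.053700) = 0.033884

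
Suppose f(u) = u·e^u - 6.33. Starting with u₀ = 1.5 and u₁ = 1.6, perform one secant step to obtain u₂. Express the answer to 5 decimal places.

f(1.5) = 0.3925336, f(1.6) = 1.5948519
u₂ = 1.6000000 − 1.5948519·(1.6000000 − 1.5000000) / (1.5948519 − 0.3925336) = 1.6000000 − (0.1594852)/(1.2023183) = 1.4673519

1.46735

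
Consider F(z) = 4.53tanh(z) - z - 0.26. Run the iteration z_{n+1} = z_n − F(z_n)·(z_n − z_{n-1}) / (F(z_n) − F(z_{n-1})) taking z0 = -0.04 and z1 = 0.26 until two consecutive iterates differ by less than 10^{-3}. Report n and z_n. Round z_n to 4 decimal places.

F(-0.04) = -0.401103, F(0.26) = 0.631959
z2 = 0.260000 − 0.631959·(0.300000)/(1.033062) = 0.076480;  |Δ| = 0.183520
F(0.076480) = 0.009300
z3 = 0.076480 − 0.009300·(-0.183520)/(-0.622658) = 0.073739;  |Δ| = 0.002741
F(0.073739) = -0.000306
z4 = 0.073739 − (-0.000306)·(-0.002741)/(-0.009606) = 0.073826;  |Δ| = 0.000087
|z4 − z3| = 0.000087 < 10^{-3}

n = 4, z_n = 0.0738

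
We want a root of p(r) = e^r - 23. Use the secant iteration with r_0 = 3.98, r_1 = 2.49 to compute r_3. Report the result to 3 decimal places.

p(3.98) = 30.51703, p(2.49) = -10.93872
r_2 = 2.49000 − (-10.93872)·(2.49000 − 3.98000) / (-10.93872 − 30.51703) = 2.49000 − (16.29870)/(-41.45576) = 2.88316
p(2.88316) = -5.12937
r_3 = 2.88316 − (-5.12937)·(2.88316 − 2.49000) / (-5.12937 − (-10.93872)) = 2.88316 − (-2.01666)/(5.80936) = 3.23030

3.230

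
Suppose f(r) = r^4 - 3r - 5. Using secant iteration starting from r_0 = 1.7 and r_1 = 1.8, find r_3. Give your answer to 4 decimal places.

1.7952

f(1.7) = -1.747900, f(1.8) = 0.097600
r_2 = 1.800000 − 0.097600·(1.800000 − 1.700000) / (0.097600 − (-1.747900)) = 1.800000 − (0.009760)/(1.845500) = 1.794711
f(1.794711) = -0.009363
r_3 = 1.794711 − (-0.009363)·(1.794711 − 1.800000) / (-0.009363 − 0.097600) = 1.794711 − (0.000050)/(-0.106963) = 1.795174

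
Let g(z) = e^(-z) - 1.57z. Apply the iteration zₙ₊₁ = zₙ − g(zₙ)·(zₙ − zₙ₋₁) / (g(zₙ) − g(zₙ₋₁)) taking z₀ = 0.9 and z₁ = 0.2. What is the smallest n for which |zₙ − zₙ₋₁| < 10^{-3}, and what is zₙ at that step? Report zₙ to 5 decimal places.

g(0.9) = -1.0064303, g(0.2) = 0.5047308
z₂ = 0.2000000 − 0.5047308·(-0.7000000)/(1.5111611) = 0.4338014;  |Δ| = 0.2338014
g(0.4338014) = -0.0330272
z₃ = 0.4338014 − (-0.0330272)·(0.2338014)/(-0.5377579) = 0.4194421;  |Δ| = 0.0143592
g(0.4194421) = -0.0011106
z₄ = 0.4194421 − (-0.0011106)·(-0.0143592)/(0.0319165) = 0.4189424;  |Δ| = 0.0004997
|z₄ − z₃| = 0.0004997 < 10^{-3}

n = 4, zₙ = 0.41894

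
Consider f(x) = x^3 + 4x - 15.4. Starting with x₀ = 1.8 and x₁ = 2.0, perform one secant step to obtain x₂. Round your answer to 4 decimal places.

1.9596

f(1.8) = -2.368000, f(2.0) = 0.600000
x₂ = 2.000000 − 0.600000·(2.000000 − 1.800000) / (0.600000 − (-2.368000)) = 2.000000 − (0.120000)/(2.968000) = 1.959569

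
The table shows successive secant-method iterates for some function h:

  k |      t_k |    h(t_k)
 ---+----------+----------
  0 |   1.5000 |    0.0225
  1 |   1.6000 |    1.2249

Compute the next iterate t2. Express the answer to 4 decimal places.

t2 = 1.6000 − 1.2249·(1.6000 − 1.5000) / (1.2249 − 0.0225)
   = 1.6000 − (0.122490)/(1.202400) = 1.498129

1.4981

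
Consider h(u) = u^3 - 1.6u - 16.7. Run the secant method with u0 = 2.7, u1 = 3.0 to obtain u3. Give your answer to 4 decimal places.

2.7638

h(2.7) = -1.337000, h(3.0) = 5.500000
u2 = 3.000000 − 5.500000·(3.000000 − 2.700000) / (5.500000 − (-1.337000)) = 3.000000 − (1.650000)/(6.837000) = 2.758666
h(2.758666) = -0.119759
u3 = 2.758666 − (-0.119759)·(2.758666 − 3.000000) / (-0.119759 − 5.500000) = 2.758666 − (0.028902)/(-5.619759) = 2.763809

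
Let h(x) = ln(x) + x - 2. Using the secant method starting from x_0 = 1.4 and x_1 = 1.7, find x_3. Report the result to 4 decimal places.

1.5571

h(1.4) = -0.263528, h(1.7) = 0.230628
x_2 = 1.700000 − 0.230628·(1.700000 − 1.400000) / (0.230628 − (-0.263528)) = 1.700000 − (0.069188)/(0.494156) = 1.559987
h(1.559987) = 0.004664
x_3 = 1.559987 − 0.004664·(1.559987 − 1.700000) / (0.004664 − 0.230628) = 1.559987 − (-0.000653)/(-0.225964) = 1.557097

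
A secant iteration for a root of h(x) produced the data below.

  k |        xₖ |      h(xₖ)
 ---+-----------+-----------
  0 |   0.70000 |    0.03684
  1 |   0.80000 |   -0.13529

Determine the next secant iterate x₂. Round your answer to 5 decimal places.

x₂ = 0.80000 − (-0.13529)·(0.80000 − 0.70000) / (-0.13529 − 0.03684)
   = 0.80000 − (-0.0135290)/(-0.1721300) = 0.7214024

0.72140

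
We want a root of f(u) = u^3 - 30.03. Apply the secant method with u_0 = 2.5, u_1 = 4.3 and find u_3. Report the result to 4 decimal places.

f(2.5) = -14.405000, f(4.3) = 49.477000
u_2 = 4.300000 − 49.477000·(4.300000 − 2.500000) / (49.477000 − (-14.405000)) = 4.300000 − (89.058600)/(63.882000) = 2.905889
f(2.905889) = -5.492119
u_3 = 2.905889 − (-5.492119)·(2.905889 − 4.300000) / (-5.492119 − 49.477000) = 2.905889 − (7.656624)/(-54.969119) = 3.045179

3.0452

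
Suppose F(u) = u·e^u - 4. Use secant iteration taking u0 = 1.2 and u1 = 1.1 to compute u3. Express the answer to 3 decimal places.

1.202

F(1.2) = -0.01586, F(1.1) = -0.69542
u2 = 1.10000 − (-0.69542)·(1.10000 − 1.20000) / (-0.69542 − (-0.01586)) = 1.10000 − (0.06954)/(-0.67956) = 1.20233
F(1.20233) = 0.00122
u3 = 1.20233 − 0.00122·(1.20233 − 1.10000) / (0.00122 − (-0.69542)) = 1.20233 − (0.00012)/(0.69663) = 1.20216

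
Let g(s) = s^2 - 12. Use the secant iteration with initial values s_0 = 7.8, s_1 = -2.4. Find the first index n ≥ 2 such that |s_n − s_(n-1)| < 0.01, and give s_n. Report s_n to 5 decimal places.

g(7.8) = 48.8400000, g(-2.4) = -6.2400000
s_2 = -2.4000000 − (-6.2400000)·(-10.2000000)/(-55.0800000) = -1.2444444;  |Δ| = 1.1555556
g(-1.2444444) = -10.4513580
s_3 = -1.2444444 − (-10.4513580)·(1.1555556)/(-4.2113580) = -4.1121951;  |Δ| = 2.8677507
g(-4.1121951) = 4.9101487
s_4 = -4.1121951 − 4.9101487·(-2.8677507)/(15.3615067) = -3.1955479;  |Δ| = 0.9166472
g(-3.1955479) = -1.7884736
s_5 = -3.1955479 − (-1.7884736)·(0.9166472)/(-6.6986223) = -3.4402847;  |Δ| = 0.2447368
g(-3.4402847) = -0.1644412
s_6 = -3.4402847 − (-0.1644412)·(-0.2447368)/(1.6240324) = -3.4650655;  |Δ| = 0.0247808
g(-3.4650655) = 0.0066789
s_7 = -3.4650655 − 0.0066789·(-0.0247808)/(0.1711201) = -3.4640983;  |Δ| = 0.0009672
|s_7 − s_6| = 0.0009672 < 0.01

n = 7, s_n = -3.46410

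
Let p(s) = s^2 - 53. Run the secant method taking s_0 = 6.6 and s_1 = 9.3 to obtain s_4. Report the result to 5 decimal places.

p(6.6) = -9.4400000, p(9.3) = 33.4900000
s_2 = 9.3000000 − 33.4900000·(9.3000000 − 6.6000000) / (33.4900000 − (-9.4400000)) = 9.3000000 − (90.4230000)/(42.9300000) = 7.1937107
p(7.1937107) = -1.2505265
s_3 = 7.1937107 − (-1.2505265)·(7.1937107 − 9.3000000) / (-1.2505265 − 33.4900000) = 7.1937107 − (2.6339706)/(-34.7405265) = 7.2695291
p(7.2695291) = -0.1539470
s_4 = 7.2695291 − (-0.1539470)·(7.2695291 − 7.1937107) / (-0.1539470 − (-1.2505265)) = 7.2695291 − (-0.0116720)/(1.0965795) = 7.2801731

7.28017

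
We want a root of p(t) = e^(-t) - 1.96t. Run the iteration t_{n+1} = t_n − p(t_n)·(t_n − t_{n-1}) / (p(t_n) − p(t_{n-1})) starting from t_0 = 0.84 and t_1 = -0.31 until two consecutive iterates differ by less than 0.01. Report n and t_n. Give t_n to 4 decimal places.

n = 4, t_n = 0.3570

p(0.84) = -1.214689, p(-0.31) = 1.971025
t_2 = -0.310000 − 1.971025·(-1.150000)/(3.185715) = 0.401513;  |Δ| = 0.711513
p(0.401513) = -0.117660
t_3 = 0.401513 − (-0.117660)·(0.711513)/(-2.088685) = 0.361432;  |Δ| = 0.040081
p(0.361432) = -0.011730
t_4 = 0.361432 − (-0.011730)·(-0.040081)/(0.105930) = 0.356994;  |Δ| = 0.004438
|t_4 − t_3| = 0.004438 < 0.01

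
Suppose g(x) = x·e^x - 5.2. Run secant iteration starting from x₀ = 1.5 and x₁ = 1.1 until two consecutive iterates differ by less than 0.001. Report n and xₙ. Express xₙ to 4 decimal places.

n = 5, xₙ = 1.3492

g(1.5) = 1.522534, g(1.1) = -1.895417
x₂ = 1.100000 − (-1.895417)·(-0.400000)/(-3.417951) = 1.321819;  |Δ| = 0.221819
g(1.321819) = -0.242864
x₃ = 1.321819 − (-0.242864)·(0.221819)/(1.652553) = 1.354418;  |Δ| = 0.032599
g(1.354418) = 0.047703
x₄ = 1.354418 − 0.047703·(0.032599)/(0.290568) = 1.349066;  |Δ| = 0.005352
g(1.349066) = -0.000932
x₅ = 1.349066 − (-0.000932)·(-0.005352)/(-0.048636) = 1.349169;  |Δ| = 0.000103
|x₅ − x₄| = 0.000103 < 0.001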